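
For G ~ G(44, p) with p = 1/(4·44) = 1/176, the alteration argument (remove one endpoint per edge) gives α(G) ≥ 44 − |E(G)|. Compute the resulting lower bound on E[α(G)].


E[|E(G)|] = C(44, 2)·p = 946 · (1/176) = 43/8.
E[α(G)] ≥ n − E[|E(G)|] = 44 − 43/8 = 309/8.
Numerically: ≈ 38.6250.
(This is only a lower bound; the true E[α(G)] may be larger.)

E[α(G)] ≥ 309/8 ≈ 38.6250.


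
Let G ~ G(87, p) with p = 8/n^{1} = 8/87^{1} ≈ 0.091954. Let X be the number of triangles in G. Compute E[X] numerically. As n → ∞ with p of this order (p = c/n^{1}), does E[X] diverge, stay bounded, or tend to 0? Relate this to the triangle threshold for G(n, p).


Number of potential triangles: C(87, 3) = 105995.
Each occurs with probability p³ ≈ (0.091954)³ ≈ 7.77521135e-04.
By linearity: E[X] = C(87, 3)·p³ ≈ 105995 · 7.77521135e-04 ≈ 82.413353.
Here α = 1, so p = 8/n is exactly at the triangle threshold p ~ 1/n. Asymptotically E[X] → c³/6 = 8³/6 = 256/3 ≈ 85.333333, a bounded constant. In this regime the triangle count is asymptotically Poisson(c³/6).

E[X] ≈ 82.413353; in regime p = Θ(1/n^{1}) E[X] stays bounded (at the triangle threshold p ~ 1/n).


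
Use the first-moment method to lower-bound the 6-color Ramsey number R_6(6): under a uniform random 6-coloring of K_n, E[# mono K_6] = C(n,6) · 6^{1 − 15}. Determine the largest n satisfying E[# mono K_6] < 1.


We need C(n, 6) · 6^{1 − 15} < 1, i.e. C(n, 6) < 6^{15 − 1} = 78364164096.
Check values of n near the boundary:
  n = 196: C(196, 6) = 72887293024; 72887293024 < 78364164096? YES
  n = 197: C(197, 6) = 75176946208; 75176946208 < 78364164096? YES
  n = 198: C(198, 6) = 77526225777; 77526225777 < 78364164096? YES
  n = 199: C(199, 6) = 79936367511; 79936367511 < 78364164096? NO
  n = 200: C(200, 6) = 82408626300; 82408626300 < 78364164096? NO
  n = 201: C(201, 6) = 84944276340; 84944276340 < 78364164096? NO
The largest n with C(n, 6) < 78364164096 is n = 198 (where E[X] = 25842075259/26121388032 ≈ 0.989307). Hence R_6(6) > 198, i.e. R_6(6) ≥ 199.

Largest n = 198; hence R_6(6) > 198.


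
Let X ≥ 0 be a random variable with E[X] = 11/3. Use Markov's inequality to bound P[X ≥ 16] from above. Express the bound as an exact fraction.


μ = E[X] = 11/3, a = 16.
Markov: P[X ≥ 16] ≤ μ/a = (11/3)/16 = 11/48.
Numerically: ≈ 0.22917.
(Since a = 16 > μ = 3.66667, the bound 11/48 is < 1 and informative.)

P[X ≥ 16] ≤ 11/48 ≈ 0.22917.


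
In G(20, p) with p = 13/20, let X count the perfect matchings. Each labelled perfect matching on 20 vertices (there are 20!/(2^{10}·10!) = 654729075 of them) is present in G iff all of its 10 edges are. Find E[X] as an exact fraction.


K_20 has 20!/(2^{10}·10!) = 654729075 labelled perfect matchings.
For each such perfect matching H, let X_H = 1 if all 10 edges of H are present in G. Then P[X_H = 1] = p^{10} = (13/20)^{10} = 137858491849/10240000000000.
By linearity: E[X] = Σ_H E[X_H] = 654729075 · p^{10} = 654729075 · 137858491849/10240000000000 = 3610398513967632387/409600000000.
Numerically: E[X] ≈ 8.81e+06.

E[X] = 654729075 · (13/20)^{10} = 3610398513967632387/409600000000 ≈ 8.81e+06.


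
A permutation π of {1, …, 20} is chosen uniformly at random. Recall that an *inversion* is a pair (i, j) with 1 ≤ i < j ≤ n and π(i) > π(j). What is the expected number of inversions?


Write X = Σ X_I over the C(20, 2) = 190 pairs i < j, with X_I the indicator of one inversion.
There are 190 indicators.
For each fixed pair i < j, the values π(i) and π(j) are two distinct elements of {1, …, 20} in uniformly random order; by symmetry P[π(i) > π(j)] = 1/2.
By linearity: E[X] = 190 · (1/2) = C(20, 2) · (1/2) = 190/2 = 95 ≈ 95.000000.

E[X] = 95 = 95.000000.


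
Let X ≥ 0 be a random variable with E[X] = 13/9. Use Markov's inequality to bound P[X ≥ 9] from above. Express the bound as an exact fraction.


μ = E[X] = 13/9, a = 9.
Markov: P[X ≥ 9] ≤ μ/a = (13/9)/9 = 13/81.
Numerically: ≈ 0.160494.
(Since a = 9 > μ = 1.444444, the bound 13/81 is < 1 and informative.)

P[X ≥ 9] ≤ 13/81 ≈ 0.160494.


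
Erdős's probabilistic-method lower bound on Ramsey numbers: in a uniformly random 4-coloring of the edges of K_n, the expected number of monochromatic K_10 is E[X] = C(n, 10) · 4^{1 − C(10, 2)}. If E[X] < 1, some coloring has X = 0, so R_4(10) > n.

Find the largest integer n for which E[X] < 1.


We need C(n, 10) · 4^{1 − 45} < 1, i.e. C(n, 10) < 4^{45 − 1} = 309485009821345068724781056.
Check values of n near the boundary:
  n = 2022: C(2022, 10) = 307870445231474093395937796; 307870445231474093395937796 < 309485009821345068724781056? YES
  n = 2023: C(2023, 10) = 309399856285778485315440716; 309399856285778485315440716 < 309485009821345068724781056? YES
  n = 2024: C(2024, 10) = 310936101848269937576192656; 310936101848269937576192656 < 309485009821345068724781056? NO
  n = 2025: C(2025, 10) = 312479209053472269772600560; 312479209053472269772600560 < 309485009821345068724781056? NO
  n = 2026: C(2026, 10) = 314029205130126398094885285; 314029205130126398094885285 < 309485009821345068724781056? NO
The largest n with C(n, 10) < 309485009821345068724781056 is n = 2023 (where E[X] = 77349964071444621328860179/77371252455336267181195264 ≈ 0.9997249). Hence R_4(10) > 2023, i.e. R_4(10) ≥ 2024.

Largest n = 2023; hence R_4(10) > 2023.


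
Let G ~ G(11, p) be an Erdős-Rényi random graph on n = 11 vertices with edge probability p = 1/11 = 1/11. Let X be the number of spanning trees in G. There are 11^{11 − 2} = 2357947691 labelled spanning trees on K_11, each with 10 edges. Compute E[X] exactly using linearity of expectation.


K_11 has 11^{11 − 2} = 2357947691 labelled spanning trees.
For each such spanning tree H, let X_H = 1 if all 10 edges of H are present in G. Then P[X_H = 1] = p^{10} = (1/11)^{10} = 1/25937424601.
Summing the indicators: E[X] = Σ_H E[X_H] = 2357947691 · p^{10} = 2357947691 · 1/25937424601 = 1/11.
Numerically: E[X] ≈ 0.0909.

E[X] = 2357947691 · (1/11)^{10} = 1/11 ≈ 0.0909.


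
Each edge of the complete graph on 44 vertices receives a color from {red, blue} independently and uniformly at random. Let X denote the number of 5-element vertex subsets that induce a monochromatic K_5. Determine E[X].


Let X = Σ_S X_S over the C(44, 5) = 1086008 subsets S of size 5, where X_S = 1 if the K_5 on S is monochromatic.
For a fixed S, the K_5 on S has C(5, 2) = 10 edges. P[all 10 edges red] = (1/2)^10, and likewise for blue, so P[monochromatic] = 2·(1/2)^10 = 2^{1 − 10} = 1/512.
By linearity: E[X] = C(44, 5) · 2^{1 − 10} = 1086008 · 1/512 = 135751/64.
Numerically: E[X] ≈ 2121.109.

E[X] = C(44,5)·2^(1−C(5,2)) = 135751/64 ≈ 2121.109.


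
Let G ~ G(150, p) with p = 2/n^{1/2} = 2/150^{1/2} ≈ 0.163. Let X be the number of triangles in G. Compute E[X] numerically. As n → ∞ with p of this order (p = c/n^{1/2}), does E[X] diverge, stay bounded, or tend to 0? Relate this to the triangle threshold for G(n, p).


Number of potential triangles: C(150, 3) = 551300.
Each occurs with probability p³ ≈ (0.163)³ ≈ 4.35465e-03.
By linearity: E[X] = C(150, 3)·p³ ≈ 551300 · 4.35465e-03 ≈ 2400.718.
Since α = 1/2 < 1, p = c/n^{1/2} ≫ 1/n is above the triangle threshold p ~ 1/n. Asymptotically E[X] ~ (c³/6)·n^{3(1−α)} = (2³/6)·n^{1.5} → ∞; triangles are abundant w.h.p.

E[X] ≈ 2400.718; in regime p = Θ(1/n^{1/2}) E[X] diverges (above the triangle threshold p ~ 1/n).


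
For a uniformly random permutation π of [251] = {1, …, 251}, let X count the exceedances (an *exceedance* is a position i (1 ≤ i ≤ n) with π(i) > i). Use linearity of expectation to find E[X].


Write X = Σ_{i=1}^{251} X_i, where X_i = 1_{π(i) > i}.
For each fixed i, π(i) is uniform over {1, …, 251} (marginal of a uniform permutation), so P[π(i) > i] = (n − i)/n. Summing: Σ_{i=1}^{251} (n − i)/n = (0 + 1 + … + 250)/251 = 251(251 − 1)/(2·251) = (251 − 1)/2.
Hence E[X] = Σ_{i=1}^{251} (251 − i)/251 = 125 ≈ 125.000000.

E[X] = 125 = 125.000000.


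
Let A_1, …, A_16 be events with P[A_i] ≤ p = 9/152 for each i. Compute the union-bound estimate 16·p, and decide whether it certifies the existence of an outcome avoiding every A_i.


Union bound: P[∪_{i=1}^{16} A_i] ≤ Σ_i P[A_i] ≤ 16·p = 16·(9/152) = 18/19.
Numerically: 18/19 ≈ 0.9473684.
Is 18/19 < 1? YES.
Since P[∪ A_i] ≤ 18/19 < 1, the complement has P[∩ A_i^c] ≥ 1 − 18/19 = 1/19 > 0, so some outcome avoids every A_i.

16·p = 18/19 ≈ 0.9473684; existence CERTIFIED by the union bound.


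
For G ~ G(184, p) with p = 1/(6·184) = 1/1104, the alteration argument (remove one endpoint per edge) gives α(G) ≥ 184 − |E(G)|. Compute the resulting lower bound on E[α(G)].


E[|E(G)|] = C(184, 2)·p = 16836 · (1/1104) = 61/4.
E[α(G)] ≥ n − E[|E(G)|] = 184 − 61/4 = 675/4.
Numerically: ≈ 168.750.
(This is only a lower bound; the true E[α(G)] may be larger.)

E[α(G)] ≥ 675/4 ≈ 168.750.


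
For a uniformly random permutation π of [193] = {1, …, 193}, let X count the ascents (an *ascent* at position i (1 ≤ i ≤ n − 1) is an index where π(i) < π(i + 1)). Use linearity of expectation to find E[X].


Write X = Σ X_I over i = 1, …, 192, with X_I the indicator of one ascent.
There are 192 indicators.
For each fixed i, the pair (π(i), π(i+1)) is a uniformly random ordered pair of distinct values from {1, …, 193}; by symmetry P[π(i) < π(i+1)] = 1/2.
By linearity: E[X] = 192 · (1/2) = (193 − 1) · (1/2) = 96 ≈ 96.000.

E[X] = 96 = 96.000.


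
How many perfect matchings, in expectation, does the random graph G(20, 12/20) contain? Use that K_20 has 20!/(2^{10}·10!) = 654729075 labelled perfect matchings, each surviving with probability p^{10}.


K_20 has 20!/(2^{10}·10!) = 654729075 labelled perfect matchings.
For each such perfect matching H, let X_H = 1 if all 10 edges of H are present in G. Then P[X_H = 1] = p^{10} = (3/5)^{10} = 59049/9765625.
Summing the indicators: E[X] = Σ_H E[X_H] = 654729075 · p^{10} = 654729075 · 59049/9765625 = 1546443885987/390625.
Numerically: E[X] ≈ 3.9589e+06.

E[X] = 654729075 · (3/5)^{10} = 1546443885987/390625 ≈ 3.9589e+06.


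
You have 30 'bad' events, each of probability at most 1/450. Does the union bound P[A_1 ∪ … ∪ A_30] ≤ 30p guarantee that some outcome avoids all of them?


Union bound: P[∪_{i=1}^{30} A_i] ≤ Σ_i P[A_i] ≤ 30·p = 30·(1/450) = 1/15.
Numerically: 1/15 ≈ 0.0666667.
Is 1/15 < 1? YES.
Since P[∪ A_i] ≤ 1/15 < 1, the complement has P[∩ A_i^c] ≥ 1 − 1/15 = 14/15 > 0, so some outcome avoids every A_i.

30·p = 1/15 ≈ 0.0666667; existence CERTIFIED by the union bound.


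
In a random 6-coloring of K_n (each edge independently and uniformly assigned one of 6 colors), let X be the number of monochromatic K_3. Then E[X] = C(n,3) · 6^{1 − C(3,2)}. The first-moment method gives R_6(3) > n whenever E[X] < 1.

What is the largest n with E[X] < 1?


We need C(n, 3) · 6^{1 − 3} < 1, i.e. C(n, 3) < 6^{3 − 1} = 36.
Check values of n near the boundary:
  n = 3: C(3, 3) = 1; 1 < 36? YES
  n = 4: C(4, 3) = 4; 4 < 36? YES
  n = 5: C(5, 3) = 10; 10 < 36? YES
  n = 6: C(6, 3) = 20; 20 < 36? YES
  n = 7: C(7, 3) = 35; 35 < 36? YES
  n = 8: C(8, 3) = 56; 56 < 36? NO
  n = 9: C(9, 3) = 84; 84 < 36? NO
  n = 10: C(10, 3) = 120; 120 < 36? NO
The largest n with C(n, 3) < 36 is n = 7 (where E[X] = 35/36 ≈ 0.972). Hence R_6(3) > 7, i.e. R_6(3) ≥ 8.

Largest n = 7; hence R_6(3) > 7.


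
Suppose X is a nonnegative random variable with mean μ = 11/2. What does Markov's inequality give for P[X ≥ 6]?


μ = E[X] = 11/2, a = 6.
Markov: P[X ≥ 6] ≤ μ/a = (11/2)/6 = 11/12.
Numerically: ≈ 0.917.
(Since a = 6 > μ = 5.500, the bound 11/12 is < 1 and informative.)

P[X ≥ 6] ≤ 11/12 ≈ 0.917.


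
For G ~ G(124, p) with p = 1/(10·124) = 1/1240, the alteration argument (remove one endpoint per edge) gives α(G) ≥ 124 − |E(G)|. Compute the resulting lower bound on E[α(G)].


E[|E(G)|] = C(124, 2)·p = 7626 · (1/1240) = 123/20.
E[α(G)] ≥ n − E[|E(G)|] = 124 − 123/20 = 2357/20.
Numerically: ≈ 117.85000.
(This is only a lower bound; the true E[α(G)] may be larger.)

E[α(G)] ≥ 2357/20 ≈ 117.85000.


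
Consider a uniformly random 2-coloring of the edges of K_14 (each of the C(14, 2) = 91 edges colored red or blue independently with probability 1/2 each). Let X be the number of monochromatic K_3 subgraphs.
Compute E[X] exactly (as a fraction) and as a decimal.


Let X = Σ_S X_S over the C(14, 3) = 364 subsets S of size 3, where X_S = 1 if the K_3 on S is monochromatic.
For a fixed S, the K_3 on S has C(3, 2) = 3 edges. P[all 3 edges red] = (1/2)^3, and likewise for blue, so P[monochromatic] = 2·(1/2)^3 = 2^{1 − 3} = 1/4.
Summing: E[X] = C(14, 3) · 2^{1 − 3} = 364 · 1/4 = 91.
Numerically: E[X] ≈ 91.00000.

E[X] = C(14,3)·2^(1−C(3,2)) = 91 ≈ 91.00000.


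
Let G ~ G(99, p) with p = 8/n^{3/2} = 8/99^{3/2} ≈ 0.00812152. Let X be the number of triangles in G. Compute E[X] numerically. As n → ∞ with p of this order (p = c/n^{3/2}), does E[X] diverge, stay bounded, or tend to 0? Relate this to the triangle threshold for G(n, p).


Number of potential triangles: C(99, 3) = 156849.
Each occurs with probability p³ ≈ (0.00812152)³ ≈ 5.35687590e-07.
By linearity: E[X] = C(99, 3)·p³ ≈ 156849 · 5.35687590e-07 ≈ 0.084022.
Since α = 3/2 > 1, p = c/n^{3/2} = o(1/n) is below the triangle threshold p ~ 1/n. Asymptotically E[X] ~ (c³/6)·n^{3(1−α)} = (8³/6)·n^{-1.5} → 0, so by Markov's inequality G has no triangles w.h.p.

E[X] ≈ 0.084022; in regime p = Θ(1/n^{3/2}) E[X] tends to 0 (below the triangle threshold p ~ 1/n).


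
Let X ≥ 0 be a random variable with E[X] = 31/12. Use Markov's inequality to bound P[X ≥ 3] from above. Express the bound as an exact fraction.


μ = E[X] = 31/12, a = 3.
Markov: P[X ≥ 3] ≤ μ/a = (31/12)/3 = 31/36.
Numerically: ≈ 0.861.
(Since a = 3 > μ = 2.583, the bound 31/36 is < 1 and informative.)

P[X ≥ 3] ≤ 31/36 ≈ 0.861.


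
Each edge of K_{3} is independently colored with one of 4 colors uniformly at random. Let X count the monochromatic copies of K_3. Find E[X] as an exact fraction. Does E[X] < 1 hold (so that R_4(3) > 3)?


E[X] = C(3, 3) · 4^{1 − 3} = 1 · 4^{−2} = 1/16.
As a reduced fraction: E[X] = 1/16 ≈ 0.0625.
Is E[X] < 1? YES.
Since E[X] < 1, there exists a 4-coloring of K_{3} with no monochromatic K_3; hence R_4(3) > 3.

E[X] = 1/16 ≈ 0.0625; E[X] < 1, so R_4(3) > 3.


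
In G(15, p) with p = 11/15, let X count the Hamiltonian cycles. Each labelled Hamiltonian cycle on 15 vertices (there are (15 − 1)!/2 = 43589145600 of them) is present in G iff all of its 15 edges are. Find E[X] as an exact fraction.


K_15 has (15 − 1)!/2 = 43589145600 labelled Hamiltonian cycles.
For each such Hamiltonian cycle H, let X_H = 1 if all 15 edges of H are present in G. Then P[X_H = 1] = p^{15} = (11/15)^{15} = 4177248169415651/437893890380859375.
By linearity of expectation: E[X] = Σ_H E[X_H] = 43589145600 · p^{15} = 43589145600 · 4177248169415651/437893890380859375 = 29972457393249757754368/72081298828125.
Numerically: E[X] ≈ 4.16e+08.

E[X] = 43589145600 · (11/15)^{15} = 29972457393249757754368/72081298828125 ≈ 4.16e+08.


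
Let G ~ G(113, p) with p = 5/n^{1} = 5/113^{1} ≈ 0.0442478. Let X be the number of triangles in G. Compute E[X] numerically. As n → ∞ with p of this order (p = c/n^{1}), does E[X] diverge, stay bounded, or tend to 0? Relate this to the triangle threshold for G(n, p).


Number of potential triangles: C(113, 3) = 234136.
Each occurs with probability p³ ≈ (0.0442478)³ ≈ 8.66312703e-05.
By linearity: E[X] = C(113, 3)·p³ ≈ 234136 · 8.66312703e-05 ≈ 20.283499.
Here α = 1, so p = 5/n is exactly at the triangle threshold p ~ 1/n. Asymptotically E[X] → c³/6 = 5³/6 = 125/6 ≈ 20.833333, a bounded constant. In this regime the triangle count is asymptotically Poisson(c³/6).

E[X] ≈ 20.283499; in regime p = Θ(1/n^{1}) E[X] stays bounded (at the triangle threshold p ~ 1/n).


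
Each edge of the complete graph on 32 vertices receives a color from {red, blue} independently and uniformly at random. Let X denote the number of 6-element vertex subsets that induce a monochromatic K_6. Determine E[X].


Let X = Σ_S X_S over the C(32, 6) = 906192 subsets S of size 6, where X_S = 1 if the K_6 on S is monochromatic.
For a fixed S, the K_6 on S has C(6, 2) = 15 edges. P[all 15 edges red] = (1/2)^15, and likewise for blue, so P[monochromatic] = 2·(1/2)^15 = 2^{1 − 15} = 1/16384.
Summing: E[X] = C(32, 6) · 2^{1 − 15} = 906192 · 1/16384 = 56637/1024.
Numerically: E[X] ≈ 55.309570.

E[X] = C(32,6)·2^(1−C(6,2)) = 56637/1024 ≈ 55.309570.


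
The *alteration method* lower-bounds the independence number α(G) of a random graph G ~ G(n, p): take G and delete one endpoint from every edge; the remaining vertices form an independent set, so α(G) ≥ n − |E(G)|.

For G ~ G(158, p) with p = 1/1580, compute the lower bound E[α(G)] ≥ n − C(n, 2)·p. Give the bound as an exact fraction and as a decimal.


E[|E(G)|] = C(158, 2)·p = 12403 · (1/1580) = 157/20.
E[α(G)] ≥ n − E[|E(G)|] = 158 − 157/20 = 3003/20.
Numerically: ≈ 150.150000.
(This is only a lower bound; the true E[α(G)] may be larger.)

E[α(G)] ≥ 3003/20 ≈ 150.150000.


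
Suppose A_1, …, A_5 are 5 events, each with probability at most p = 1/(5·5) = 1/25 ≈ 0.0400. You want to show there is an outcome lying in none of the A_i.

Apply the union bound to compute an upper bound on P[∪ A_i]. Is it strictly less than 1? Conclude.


Union bound: P[∪_{i=1}^{5} A_i] ≤ Σ_i P[A_i] ≤ 5·p = 5·(1/25) = 1/5.
Numerically: 1/5 ≈ 0.2000.
Is 1/5 < 1? YES.
Since P[∪ A_i] ≤ 1/5 < 1, the complement has P[∩ A_i^c] ≥ 1 − 1/5 = 4/5 > 0, so some outcome avoids every A_i.

5·p = 1/5 ≈ 0.2000; existence CERTIFIED by the union bound.


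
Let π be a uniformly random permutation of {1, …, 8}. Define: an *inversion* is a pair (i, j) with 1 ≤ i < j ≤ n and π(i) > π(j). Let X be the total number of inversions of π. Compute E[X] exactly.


Write X = Σ X_I over the C(8, 2) = 28 pairs i < j, with X_I the indicator of one inversion.
There are 28 indicators.
For each fixed pair i < j, the values π(i) and π(j) are two distinct elements of {1, …, 8} in uniformly random order; by symmetry P[π(i) > π(j)] = 1/2.
By linearity: E[X] = 28 · (1/2) = C(8, 2) · (1/2) = 28/2 = 14 ≈ 14.0000.

E[X] = 14 = 14.0000.


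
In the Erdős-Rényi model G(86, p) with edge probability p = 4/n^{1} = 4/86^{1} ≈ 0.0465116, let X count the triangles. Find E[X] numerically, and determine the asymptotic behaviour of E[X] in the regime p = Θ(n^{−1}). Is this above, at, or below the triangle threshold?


Number of potential triangles: C(86, 3) = 102340.
Each occurs with probability p³ ≈ (0.0465116)³ ≈ 1.00620071e-04.
By linearity: E[X] = C(86, 3)·p³ ≈ 102340 · 1.00620071e-04 ≈ 10.297458.
Here α = 1, so p = 4/n is exactly at the triangle threshold p ~ 1/n. Asymptotically E[X] → c³/6 = 4³/6 = 32/3 ≈ 10.666667, a bounded constant. In this regime the triangle count is asymptotically Poisson(c³/6).

E[X] ≈ 10.297458; in regime p = Θ(1/n^{1}) E[X] stays bounded (at the triangle threshold p ~ 1/n).


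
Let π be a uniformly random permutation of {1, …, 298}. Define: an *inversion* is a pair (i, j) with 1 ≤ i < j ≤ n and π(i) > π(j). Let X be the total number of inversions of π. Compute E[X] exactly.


Write X = Σ X_I over the C(298, 2) = 44253 pairs i < j, with X_I the indicator of one inversion.
There are 44253 indicators.
For each fixed pair i < j, the values π(i) and π(j) are two distinct elements of {1, …, 298} in uniformly random order; by symmetry P[π(i) > π(j)] = 1/2.
By linearity: E[X] = 44253 · (1/2) = C(298, 2) · (1/2) = 44253/2 = 44253/2 ≈ 22126.50000.

E[X] = 44253/2 = 22126.50000.


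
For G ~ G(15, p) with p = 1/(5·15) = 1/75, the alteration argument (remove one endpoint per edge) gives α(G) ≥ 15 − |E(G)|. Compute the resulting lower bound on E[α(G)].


E[|E(G)|] = C(15, 2)·p = 105 · (1/75) = 7/5.
E[α(G)] ≥ n − E[|E(G)|] = 15 − 7/5 = 68/5.
Numerically: ≈ 13.60000.
(This is only a lower bound; the true E[α(G)] may be larger.)

E[α(G)] ≥ 68/5 ≈ 13.60000.


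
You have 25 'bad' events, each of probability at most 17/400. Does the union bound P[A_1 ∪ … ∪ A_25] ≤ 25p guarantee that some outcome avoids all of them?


Union bound: P[∪_{i=1}^{25} A_i] ≤ Σ_i P[A_i] ≤ 25·p = 25·(17/400) = 17/16.
Numerically: 17/16 ≈ 1.062.
Is 17/16 < 1? NO.
Since the bound 17/16 is ≥ 1, the union bound is uninformative here; it does NOT by itself certify existence.

25·p = 17/16 ≈ 1.062; existence NOT certified by the union bound.


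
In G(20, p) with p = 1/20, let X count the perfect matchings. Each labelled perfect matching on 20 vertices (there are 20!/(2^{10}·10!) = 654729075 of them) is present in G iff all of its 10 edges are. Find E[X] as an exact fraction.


K_20 has 20!/(2^{10}·10!) = 654729075 labelled perfect matchings.
For each such perfect matching H, let X_H = 1 if all 10 edges of H are present in G. Then P[X_H = 1] = p^{10} = (1/20)^{10} = 1/10240000000000.
By linearity of expectation: E[X] = Σ_H E[X_H] = 654729075 · p^{10} = 654729075 · 1/10240000000000 = 26189163/409600000000.
Numerically: E[X] ≈ 6.3938e-05.

E[X] = 654729075 · (1/20)^{10} = 26189163/409600000000 ≈ 6.3938e-05.


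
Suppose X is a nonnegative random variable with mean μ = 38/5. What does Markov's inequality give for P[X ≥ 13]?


μ = E[X] = 38/5, a = 13.
Markov: P[X ≥ 13] ≤ μ/a = (38/5)/13 = 38/65.
Numerically: ≈ 0.584615.
(Since a = 13 > μ = 7.600000, the bound 38/65 is < 1 and informative.)

P[X ≥ 13] ≤ 38/65 ≈ 0.584615.


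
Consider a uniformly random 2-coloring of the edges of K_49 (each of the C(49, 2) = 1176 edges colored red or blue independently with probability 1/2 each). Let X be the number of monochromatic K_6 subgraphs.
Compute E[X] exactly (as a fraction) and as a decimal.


Let X = Σ_S X_S over the C(49, 6) = 13983816 subsets S of size 6, where X_S = 1 if the K_6 on S is monochromatic.
For a fixed S, the K_6 on S has C(6, 2) = 15 edges. P[all 15 edges red] = (1/2)^15, and likewise for blue, so P[monochromatic] = 2·(1/2)^15 = 2^{1 − 15} = 1/16384.
By linearity: E[X] = C(49, 6) · 2^{1 − 15} = 13983816 · 1/16384 = 1747977/2048.
Numerically: E[X] ≈ 853.504.

E[X] = C(49,6)·2^(1−C(6,2)) = 1747977/2048 ≈ 853.504.


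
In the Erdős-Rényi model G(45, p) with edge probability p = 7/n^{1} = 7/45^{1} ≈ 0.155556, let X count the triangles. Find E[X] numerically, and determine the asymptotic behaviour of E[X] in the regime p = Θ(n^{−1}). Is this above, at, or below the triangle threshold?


Number of potential triangles: C(45, 3) = 14190.
Each occurs with probability p³ ≈ (0.155556)³ ≈ 3.76406036e-03.
By linearity: E[X] = C(45, 3)·p³ ≈ 14190 · 3.76406036e-03 ≈ 53.412016.
Here α = 1, so p = 7/n is exactly at the triangle threshold p ~ 1/n. Asymptotically E[X] → c³/6 = 7³/6 = 343/6 ≈ 57.166667, a bounded constant. In this regime the triangle count is asymptotically Poisson(c³/6).

E[X] ≈ 53.412016; in regime p = Θ(1/n^{1}) E[X] stays bounded (at the triangle threshold p ~ 1/n).


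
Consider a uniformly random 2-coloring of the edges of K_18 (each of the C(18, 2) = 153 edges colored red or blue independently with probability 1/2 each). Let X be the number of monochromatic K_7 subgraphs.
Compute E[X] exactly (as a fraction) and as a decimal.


Let X = Σ_S X_S over the C(18, 7) = 31824 subsets S of size 7, where X_S = 1 if the K_7 on S is monochromatic.
For a fixed S, the K_7 on S has C(7, 2) = 21 edges. P[all 21 edges red] = (1/2)^21, and likewise for blue, so P[monochromatic] = 2·(1/2)^21 = 2^{1 − 21} = 1/1048576.
By linearity: E[X] = C(18, 7) · 2^{1 − 21} = 31824 · 1/1048576 = 1989/65536.
Numerically: E[X] ≈ 0.0303.

E[X] = C(18,7)·2^(1−C(7,2)) = 1989/65536 ≈ 0.0303.


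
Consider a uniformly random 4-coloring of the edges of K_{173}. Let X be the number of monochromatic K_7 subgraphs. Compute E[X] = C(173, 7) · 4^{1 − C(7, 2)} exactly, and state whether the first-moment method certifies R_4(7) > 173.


E[X] = C(173, 7) · 4^{1 − 21} = 813769676772 · 4^{−20} = 813769676772/1099511627776.
As a reduced fraction: E[X] = 203442419193/274877906944 ≈ 0.740119.
Is E[X] < 1? YES.
Since E[X] < 1, there exists a 4-coloring of K_{173} with no monochromatic K_7; hence R_4(7) > 173.

E[X] = 203442419193/274877906944 ≈ 0.740119; E[X] < 1, so R_4(7) > 173.


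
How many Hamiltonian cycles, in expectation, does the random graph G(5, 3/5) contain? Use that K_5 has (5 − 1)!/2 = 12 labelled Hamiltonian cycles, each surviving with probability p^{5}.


K_5 has (5 − 1)!/2 = 12 labelled Hamiltonian cycles.
For each such Hamiltonian cycle H, let X_H = 1 if all 5 edges of H are present in G. Then P[X_H = 1] = p^{5} = (3/5)^{5} = 243/3125.
By linearity of expectation: E[X] = Σ_H E[X_H] = 12 · p^{5} = 12 · 243/3125 = 2916/3125.
Numerically: E[X] ≈ 0.93312.

E[X] = 12 · (3/5)^{5} = 2916/3125 ≈ 0.93312.


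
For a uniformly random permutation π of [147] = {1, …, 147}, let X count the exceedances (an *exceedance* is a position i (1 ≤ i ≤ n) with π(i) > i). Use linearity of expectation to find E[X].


Write X = Σ_{i=1}^{147} X_i, where X_i = 1_{π(i) > i}.
For each fixed i, π(i) is uniform over {1, …, 147} (marginal of a uniform permutation), so P[π(i) > i] = (n − i)/n. Summing: Σ_{i=1}^{147} (n − i)/n = (0 + 1 + … + 146)/147 = 147(147 − 1)/(2·147) = (147 − 1)/2.
Hence E[X] = Σ_{i=1}^{147} (147 − i)/147 = 73 ≈ 73.00000.

E[X] = 73 = 73.00000.


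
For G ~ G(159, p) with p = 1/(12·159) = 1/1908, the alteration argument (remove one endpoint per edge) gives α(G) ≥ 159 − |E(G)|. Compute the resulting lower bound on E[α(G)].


E[|E(G)|] = C(159, 2)·p = 12561 · (1/1908) = 79/12.
E[α(G)] ≥ n − E[|E(G)|] = 159 − 79/12 = 1829/12.
Numerically: ≈ 152.41667.
(This is only a lower bound; the true E[α(G)] may be larger.)

E[α(G)] ≥ 1829/12 ≈ 152.41667.


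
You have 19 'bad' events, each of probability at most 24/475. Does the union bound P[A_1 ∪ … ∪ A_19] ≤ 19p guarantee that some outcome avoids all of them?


Union bound: P[∪_{i=1}^{19} A_i] ≤ Σ_i P[A_i] ≤ 19·p = 19·(24/475) = 24/25.
Numerically: 24/25 ≈ 0.96000.
Is 24/25 < 1? YES.
Since P[∪ A_i] ≤ 24/25 < 1, the complement has P[∩ A_i^c] ≥ 1 − 24/25 = 1/25 > 0, so some outcome avoids every A_i.

19·p = 24/25 ≈ 0.96000; existence CERTIFIED by the union bound.


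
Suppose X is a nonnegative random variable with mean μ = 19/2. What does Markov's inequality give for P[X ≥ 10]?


μ = E[X] = 19/2, a = 10.
Markov: P[X ≥ 10] ≤ μ/a = (19/2)/10 = 19/20.
Numerically: ≈ 0.950000.
(Since a = 10 > μ = 9.500000, the bound 19/20 is < 1 and informative.)

P[X ≥ 10] ≤ 19/20 ≈ 0.950000.


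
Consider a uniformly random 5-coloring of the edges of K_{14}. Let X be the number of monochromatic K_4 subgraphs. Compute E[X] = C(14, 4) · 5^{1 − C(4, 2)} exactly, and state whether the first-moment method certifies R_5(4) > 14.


E[X] = C(14, 4) · 5^{1 − 6} = 1001 · 5^{−5} = 1001/3125.
As a reduced fraction: E[X] = 1001/3125 ≈ 0.320.
Is E[X] < 1? YES.
Since E[X] < 1, there exists a 5-coloring of K_{14} with no monochromatic K_4; hence R_5(4) > 14.

E[X] = 1001/3125 ≈ 0.320; E[X] < 1, so R_5(4) > 14.


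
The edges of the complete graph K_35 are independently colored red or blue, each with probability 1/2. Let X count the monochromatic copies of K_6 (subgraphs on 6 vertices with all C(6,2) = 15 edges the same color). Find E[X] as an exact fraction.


Let X = Σ_S X_S over the C(35, 6) = 1623160 subsets S of size 6, where X_S = 1 if the K_6 on S is monochromatic.
For a fixed S, the K_6 on S has C(6, 2) = 15 edges. P[all 15 edges red] = (1/2)^15, and likewise for blue, so P[monochromatic] = 2·(1/2)^15 = 2^{1 − 15} = 1/16384.
Summing: E[X] = C(35, 6) · 2^{1 − 15} = 1623160 · 1/16384 = 202895/2048.
Numerically: E[X] ≈ 99.069824.

E[X] = C(35,6)·2^(1−C(6,2)) = 202895/2048 ≈ 99.069824.


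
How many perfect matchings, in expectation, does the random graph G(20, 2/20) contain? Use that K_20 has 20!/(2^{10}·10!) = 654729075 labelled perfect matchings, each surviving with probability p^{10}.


K_20 has 20!/(2^{10}·10!) = 654729075 labelled perfect matchings.
For each such perfect matching H, let X_H = 1 if all 10 edges of H are present in G. Then P[X_H = 1] = p^{10} = (1/10)^{10} = 1/10000000000.
By linearity: E[X] = Σ_H E[X_H] = 654729075 · p^{10} = 654729075 · 1/10000000000 = 26189163/400000000.
Numerically: E[X] ≈ 0.0654729.

E[X] = 654729075 · (1/10)^{10} = 26189163/400000000 ≈ 0.0654729.


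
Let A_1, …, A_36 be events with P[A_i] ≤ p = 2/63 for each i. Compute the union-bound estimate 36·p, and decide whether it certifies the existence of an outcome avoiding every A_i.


Union bound: P[∪_{i=1}^{36} A_i] ≤ Σ_i P[A_i] ≤ 36·p = 36·(2/63) = 8/7.
Numerically: 8/7 ≈ 1.1429.
Is 8/7 < 1? NO.
Since the bound 8/7 is ≥ 1, the union bound is uninformative here; it does NOT by itself certify existence.

36·p = 8/7 ≈ 1.1429; existence NOT certified by the union bound.


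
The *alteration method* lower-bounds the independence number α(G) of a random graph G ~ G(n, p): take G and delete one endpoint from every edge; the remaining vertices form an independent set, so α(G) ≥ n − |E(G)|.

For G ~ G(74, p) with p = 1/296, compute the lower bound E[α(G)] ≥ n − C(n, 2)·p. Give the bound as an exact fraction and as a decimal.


E[|E(G)|] = C(74, 2)·p = 2701 · (1/296) = 73/8.
E[α(G)] ≥ n − E[|E(G)|] = 74 − 73/8 = 519/8.
Numerically: ≈ 64.8750.
(This is only a lower bound; the true E[α(G)] may be larger.)

E[α(G)] ≥ 519/8 ≈ 64.8750.


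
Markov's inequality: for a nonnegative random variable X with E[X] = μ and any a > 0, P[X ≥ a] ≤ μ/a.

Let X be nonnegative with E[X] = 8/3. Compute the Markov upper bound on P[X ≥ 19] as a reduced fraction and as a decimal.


μ = E[X] = 8/3, a = 19.
Markov: P[X ≥ 19] ≤ μ/a = (8/3)/19 = 8/57.
Numerically: ≈ 0.1404.
(Since a = 19 > μ = 2.6667, the bound 8/57 is < 1 and informative.)

P[X ≥ 19] ≤ 8/57 ≈ 0.1404.


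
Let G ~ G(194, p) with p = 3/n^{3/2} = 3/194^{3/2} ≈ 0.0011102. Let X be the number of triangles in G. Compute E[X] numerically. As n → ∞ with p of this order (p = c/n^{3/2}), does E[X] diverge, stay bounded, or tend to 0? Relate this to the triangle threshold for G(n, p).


Number of potential triangles: C(194, 3) = 1198144.
Each occurs with probability p³ ≈ (0.0011102)³ ≈ 1.3685352e-09.
By linearity: E[X] = C(194, 3)·p³ ≈ 1198144 · 1.3685352e-09 ≈ 0.00164.
Since α = 3/2 > 1, p = c/n^{3/2} = o(1/n) is below the triangle threshold p ~ 1/n. Asymptotically E[X] ~ (c³/6)·n^{3(1−α)} = (3³/6)·n^{-1.5} → 0, so by Markov's inequality G has no triangles w.h.p.

E[X] ≈ 0.00164; in regime p = Θ(1/n^{3/2}) E[X] tends to 0 (below the triangle threshold p ~ 1/n).


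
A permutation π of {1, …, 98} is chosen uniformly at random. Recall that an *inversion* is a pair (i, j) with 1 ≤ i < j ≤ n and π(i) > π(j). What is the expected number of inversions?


Write X = Σ X_I over the C(98, 2) = 4753 pairs i < j, with X_I the indicator of one inversion.
There are 4753 indicators.
For each fixed pair i < j, the values π(i) and π(j) are two distinct elements of {1, …, 98} in uniformly random order; by symmetry P[π(i) > π(j)] = 1/2.
By linearity: E[X] = 4753 · (1/2) = C(98, 2) · (1/2) = 4753/2 = 4753/2 ≈ 2376.500.

E[X] = 4753/2 = 2376.500.


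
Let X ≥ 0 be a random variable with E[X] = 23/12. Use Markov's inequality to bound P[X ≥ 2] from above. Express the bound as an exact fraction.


μ = E[X] = 23/12, a = 2.
Markov: P[X ≥ 2] ≤ μ/a = (23/12)/2 = 23/24.
Numerically: ≈ 0.958333.
(Since a = 2 > μ = 1.916667, the bound 23/24 is < 1 and informative.)

P[X ≥ 2] ≤ 23/24 ≈ 0.958333.


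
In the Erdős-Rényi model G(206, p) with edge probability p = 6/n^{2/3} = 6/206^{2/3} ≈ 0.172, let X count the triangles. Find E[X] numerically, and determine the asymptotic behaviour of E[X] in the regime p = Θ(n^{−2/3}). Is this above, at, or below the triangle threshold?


Number of potential triangles: C(206, 3) = 1435820.
Each occurs with probability p³ ≈ (0.172)³ ≈ 5.09002e-03.
By linearity: E[X] = C(206, 3)·p³ ≈ 1435820 · 5.09002e-03 ≈ 7308.350.
Since α = 2/3 < 1, p = c/n^{2/3} ≫ 1/n is above the triangle threshold p ~ 1/n. Asymptotically E[X] ~ (c³/6)·n^{3(1−α)} = (6³/6)·n^{1} → ∞; triangles are abundant w.h.p.

E[X] ≈ 7308.350; in regime p = Θ(1/n^{2/3}) E[X] diverges (above the triangle threshold p ~ 1/n).


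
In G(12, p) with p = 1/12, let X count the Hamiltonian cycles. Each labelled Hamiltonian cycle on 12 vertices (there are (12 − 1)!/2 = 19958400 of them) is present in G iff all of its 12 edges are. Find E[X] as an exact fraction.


K_12 has (12 − 1)!/2 = 19958400 labelled Hamiltonian cycles.
For each such Hamiltonian cycle H, let X_H = 1 if all 12 edges of H are present in G. Then P[X_H = 1] = p^{12} = (1/12)^{12} = 1/8916100448256.
By linearity: E[X] = Σ_H E[X_H] = 19958400 · p^{12} = 19958400 · 1/8916100448256 = 1925/859963392.
Numerically: E[X] ≈ 2.2385e-06.

E[X] = 19958400 · (1/12)^{12} = 1925/859963392 ≈ 2.2385e-06.


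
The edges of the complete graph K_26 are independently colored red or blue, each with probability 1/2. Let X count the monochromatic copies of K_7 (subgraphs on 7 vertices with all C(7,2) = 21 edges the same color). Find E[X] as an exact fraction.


Let X = Σ_S X_S over the C(26, 7) = 657800 subsets S of size 7, where X_S = 1 if the K_7 on S is monochromatic.
For a fixed S, the K_7 on S has C(7, 2) = 21 edges. P[all 21 edges red] = (1/2)^21, and likewise for blue, so P[monochromatic] = 2·(1/2)^21 = 2^{1 − 21} = 1/1048576.
By linearity: E[X] = C(26, 7) · 2^{1 − 21} = 657800 · 1/1048576 = 82225/131072.
Numerically: E[X] ≈ 0.627327.

E[X] = C(26,7)·2^(1−C(7,2)) = 82225/131072 ≈ 0.627327.


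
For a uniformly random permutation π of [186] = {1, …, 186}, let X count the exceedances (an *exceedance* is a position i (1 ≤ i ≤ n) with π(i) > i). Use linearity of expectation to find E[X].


Write X = Σ_{i=1}^{186} X_i, where X_i = 1_{π(i) > i}.
For each fixed i, π(i) is uniform over {1, …, 186} (marginal of a uniform permutation), so P[π(i) > i] = (n − i)/n. Summing: Σ_{i=1}^{186} (n − i)/n = (0 + 1 + … + 185)/186 = 186(186 − 1)/(2·186) = (186 − 1)/2.
Hence E[X] = Σ_{i=1}^{186} (186 − i)/186 = 185/2 ≈ 92.500000.

E[X] = 185/2 = 92.500000.


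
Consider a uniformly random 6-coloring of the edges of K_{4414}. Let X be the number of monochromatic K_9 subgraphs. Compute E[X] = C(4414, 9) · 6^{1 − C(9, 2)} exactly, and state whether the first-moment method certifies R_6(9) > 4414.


E[X] = C(4414, 9) · 6^{1 − 36} = 1738535657024887384307025382 · 6^{−35} = 1738535657024887384307025382/1719070799748422591028658176.
As a reduced fraction: E[X] = 869267828512443692153512691/859535399874211295514329088 ≈ 1.011323.
Is E[X] < 1? NO.
Since E[X] ≥ 1, the first-moment bound is inconclusive at n = 4414; it does NOT by itself certify R_6(9) > 4414.

E[X] = 869267828512443692153512691/859535399874211295514329088 ≈ 1.011323; E[X] ≥ 1; first-moment method inconclusive here.


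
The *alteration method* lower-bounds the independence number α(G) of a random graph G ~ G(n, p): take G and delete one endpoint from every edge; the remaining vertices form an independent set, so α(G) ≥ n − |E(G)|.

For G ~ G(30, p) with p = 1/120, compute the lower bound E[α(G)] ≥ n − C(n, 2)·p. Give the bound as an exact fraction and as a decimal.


E[|E(G)|] = C(30, 2)·p = 435 · (1/120) = 29/8.
E[α(G)] ≥ n − E[|E(G)|] = 30 − 29/8 = 211/8.
Numerically: ≈ 26.375000.
(This is only a lower bound; the true E[α(G)] may be larger.)

E[α(G)] ≥ 211/8 ≈ 26.375000.


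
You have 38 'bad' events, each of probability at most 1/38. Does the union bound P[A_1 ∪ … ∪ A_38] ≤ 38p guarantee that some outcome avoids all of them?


Union bound: P[∪_{i=1}^{38} A_i] ≤ Σ_i P[A_i] ≤ 38·p = 38·(1/38) = 1.
Numerically: 1 ≈ 1.0000000.
Is 1 < 1? NO.
Since the bound 1 is ≥ 1, the union bound is uninformative here; it does NOT by itself certify existence.

38·p = 1 ≈ 1.0000000; existence NOT certified by the union bound.


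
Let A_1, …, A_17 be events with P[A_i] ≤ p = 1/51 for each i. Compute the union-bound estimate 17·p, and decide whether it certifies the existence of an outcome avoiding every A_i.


Union bound: P[∪_{i=1}^{17} A_i] ≤ Σ_i P[A_i] ≤ 17·p = 17·(1/51) = 1/3.
Numerically: 1/3 ≈ 0.333333.
Is 1/3 < 1? YES.
Since P[∪ A_i] ≤ 1/3 < 1, the complement has P[∩ A_i^c] ≥ 1 − 1/3 = 2/3 > 0, so some outcome avoids every A_i.

17·p = 1/3 ≈ 0.333333; existence CERTIFIED by the union bound.


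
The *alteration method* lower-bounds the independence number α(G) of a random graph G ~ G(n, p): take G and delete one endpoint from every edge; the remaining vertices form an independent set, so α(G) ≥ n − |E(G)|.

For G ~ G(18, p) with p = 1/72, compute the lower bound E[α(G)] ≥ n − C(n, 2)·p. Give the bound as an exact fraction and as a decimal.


E[|E(G)|] = C(18, 2)·p = 153 · (1/72) = 17/8.
E[α(G)] ≥ n − E[|E(G)|] = 18 − 17/8 = 127/8.
Numerically: ≈ 15.875.
(This is only a lower bound; the true E[α(G)] may be larger.)

E[α(G)] ≥ 127/8 ≈ 15.875.


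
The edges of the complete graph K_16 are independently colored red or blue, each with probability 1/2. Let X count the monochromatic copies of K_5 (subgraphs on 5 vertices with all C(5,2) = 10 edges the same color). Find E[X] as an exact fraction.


Let X = Σ_S X_S over the C(16, 5) = 4368 subsets S of size 5, where X_S = 1 if the K_5 on S is monochromatic.
For a fixed S, the K_5 on S has C(5, 2) = 10 edges. P[all 10 edges red] = (1/2)^10, and likewise for blue, so P[monochromatic] = 2·(1/2)^10 = 2^{1 − 10} = 1/512.
By linearity: E[X] = C(16, 5) · 2^{1 − 10} = 4368 · 1/512 = 273/32.
Numerically: E[X] ≈ 8.531.

E[X] = C(16,5)·2^(1−C(5,2)) = 273/32 ≈ 8.531.


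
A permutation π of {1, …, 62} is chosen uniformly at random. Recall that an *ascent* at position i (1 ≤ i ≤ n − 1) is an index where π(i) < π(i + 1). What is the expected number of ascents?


Write X = Σ X_I over i = 1, …, 61, with X_I the indicator of one ascent.
There are 61 indicators.
For each fixed i, the pair (π(i), π(i+1)) is a uniformly random ordered pair of distinct values from {1, …, 62}; by symmetry P[π(i) < π(i+1)] = 1/2.
By linearity: E[X] = 61 · (1/2) = (62 − 1) · (1/2) = 61/2 ≈ 30.50000.

E[X] = 61/2 = 30.50000.


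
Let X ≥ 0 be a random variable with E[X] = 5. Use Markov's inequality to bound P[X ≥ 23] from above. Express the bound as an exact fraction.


μ = E[X] = 5, a = 23.
Markov: P[X ≥ 23] ≤ μ/a = (5)/23 = 5/23.
Numerically: ≈ 0.2174.
(Since a = 23 > μ = 5.0000, the bound 5/23 is < 1 and informative.)

P[X ≥ 23] ≤ 5/23 ≈ 0.2174.


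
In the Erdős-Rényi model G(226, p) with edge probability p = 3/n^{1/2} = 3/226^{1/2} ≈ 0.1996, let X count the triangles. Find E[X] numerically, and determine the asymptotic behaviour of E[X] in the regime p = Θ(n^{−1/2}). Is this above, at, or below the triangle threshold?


Number of potential triangles: C(226, 3) = 1898400.
Each occurs with probability p³ ≈ (0.1996)³ ≈ 7.946961e-03.
By linearity: E[X] = C(226, 3)·p³ ≈ 1898400 · 7.946961e-03 ≈ 15086.5116.
Since α = 1/2 < 1, p = c/n^{1/2} ≫ 1/n is above the triangle threshold p ~ 1/n. Asymptotically E[X] ~ (c³/6)·n^{3(1−α)} = (3³/6)·n^{1.5} → ∞; triangles are abundant w.h.p.

E[X] ≈ 15086.5116; in regime p = Θ(1/n^{1/2}) E[X] diverges (above the triangle threshold p ~ 1/n).
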